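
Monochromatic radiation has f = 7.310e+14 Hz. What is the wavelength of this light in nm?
410.11 nm

Using the wave equation: c = fλ

Solving for wavelength:
λ = c/f = (3×10⁸ m/s) / (7.310e+14 Hz)
λ = 410.11 nm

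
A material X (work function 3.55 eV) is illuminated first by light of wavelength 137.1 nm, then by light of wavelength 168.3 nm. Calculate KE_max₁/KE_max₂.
1.4392

Using Einstein's equation: KE_max = hc/λ - φ

For λ₁ = 137.1 nm:
E₁ = hc/λ₁ = 9.0433 eV
KE₁ = E₁ - φ = 9.0433 - 3.55 = 5.4933 eV

For λ₂ = 168.3 nm:
E₂ = hc/λ₂ = 7.3669 eV
KE₂ = E₂ - φ = 7.3669 - 3.55 = 3.8169 eV

Ratio: KE₁/KE₂ = 5.4933/3.8169 = 1.4392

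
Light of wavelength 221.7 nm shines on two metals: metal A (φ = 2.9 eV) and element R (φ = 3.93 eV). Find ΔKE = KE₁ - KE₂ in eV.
1.0300 eV

Using KE_max = hc/λ - φ for each metal:

Photon energy: E = hc/λ = 5.5924 eV

For metal A (φ₁ = 2.9 eV):
KE₁ = E - φ₁ = 5.5924 - 2.9 = 2.6924 eV

For element R (φ₂ = 3.93 eV):
KE₂ = E - φ₂ = 5.5924 - 3.93 = 1.6624 eV

Difference:
ΔKE = KE₁ - KE₂ = 2.6924 - 1.6624 = 1.0300 eV

Note: The difference equals the difference in work functions: 3.93 - 2.9 = 1.03 eV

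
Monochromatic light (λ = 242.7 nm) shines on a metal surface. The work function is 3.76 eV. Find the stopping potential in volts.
1.3485 V

The stopping potential V_s satisfies: eV_s = KE_max

First, find KE_max using Einstein's equation:
E_photon = hc/λ = 5.1085 eV
KE_max = E_photon - φ = 5.1085 - 3.76 = 1.3485 eV

Since eV_s = KE_max:
V_s = KE_max/e = 1.3485 V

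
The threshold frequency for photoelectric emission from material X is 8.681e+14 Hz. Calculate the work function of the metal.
3.59 eV

At the threshold frequency, photon energy equals work function:
φ = hf₀

Calculating:
φ = (6.626×10⁻³⁴ J·s)(8.681e+14 Hz)
φ = 3.59 eV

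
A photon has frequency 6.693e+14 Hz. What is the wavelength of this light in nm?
447.92 nm

Using the wave equation: c = fλ

Solving for wavelength:
λ = c/f = (3×10⁸ m/s) / (6.693e+14 Hz)
λ = 447.92 nm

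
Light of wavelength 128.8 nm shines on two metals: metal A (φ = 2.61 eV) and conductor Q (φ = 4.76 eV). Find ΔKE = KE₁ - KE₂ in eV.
2.1500 eV

Using KE_max = hc/λ - φ for each metal:

Photon energy: E = hc/λ = 9.6261 eV

For metal A (φ₁ = 2.61 eV):
KE₁ = E - φ₁ = 9.6261 - 2.61 = 7.0161 eV

For conductor Q (φ₂ = 4.76 eV):
KE₂ = E - φ₂ = 9.6261 - 4.76 = 4.8661 eV

Difference:
ΔKE = KE₁ - KE₂ = 7.0161 - 4.8661 = 2.1500 eV

Note: The difference equals the difference in work functions: 4.76 - 2.61 = 2.15 eV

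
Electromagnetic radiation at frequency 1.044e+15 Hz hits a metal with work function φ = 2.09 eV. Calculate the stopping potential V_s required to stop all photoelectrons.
2.2276 V

The stopping potential V_s satisfies: eV_s = KE_max

First, find KE_max using Einstein's equation:
E_photon = hf = (6.626×10⁻³⁴ J·s)(1.044e+15 Hz) = 4.3176 eV
KE_max = E_photon - φ = 4.3176 - 2.09 = 2.2276 eV

Since eV_s = KE_max:
V_s = KE_max/e = 2.2276 V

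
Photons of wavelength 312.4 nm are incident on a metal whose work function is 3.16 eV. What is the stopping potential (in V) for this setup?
0.8088 V

The stopping potential V_s satisfies: eV_s = KE_max

First, find KE_max using Einstein's equation:
E_photon = hc/λ = 3.9688 eV
KE_max = E_photon - φ = 3.9688 - 3.16 = 0.8088 eV

Since eV_s = KE_max:
V_s = KE_max/e = 0.8088 V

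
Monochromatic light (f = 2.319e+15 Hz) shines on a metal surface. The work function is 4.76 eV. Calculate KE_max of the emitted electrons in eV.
4.8306 eV

Using Einstein's photoelectric equation: KE_max = hf - φ

First, calculate the photon energy:
E_photon = hf = (6.626×10⁻³⁴ J·s)(2.319e+15 Hz)
E_photon = 9.5906 eV

Then, the maximum kinetic energy:
KE_max = E_photon - φ = 9.5906 eV - 4.76 eV = 4.8306 eV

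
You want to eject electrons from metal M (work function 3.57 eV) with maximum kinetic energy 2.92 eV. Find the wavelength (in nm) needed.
191.04 nm

From Einstein's equation: KE_max = hc/λ - φ

Rearranging for λ:
hc/λ = KE_max + φ
λ = hc/(KE_max + φ)

Required photon energy:
E_photon = KE_max + φ = 2.92 + 3.57 = 6.49 eV

Required wavelength:
λ = hc/E_photon = (6.626×10⁻³⁴)(3×10⁸) / (6.49 × 1.602×10⁻¹⁹)
λ = 191.04 nm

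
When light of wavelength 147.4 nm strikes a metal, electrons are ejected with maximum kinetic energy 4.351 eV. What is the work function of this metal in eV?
4.06 eV

From Einstein's photoelectric equation: KE_max = hf - φ = hc/λ - φ

Rearranging for φ:
φ = hc/λ - KE_max

Calculate photon energy:
E_photon = hc/λ = 8.4114 eV

Therefore:
φ = 8.4114 - 4.351 = 4.06 eV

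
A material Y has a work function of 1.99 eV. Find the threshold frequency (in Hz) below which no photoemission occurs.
4.8118e+14 Hz

The threshold frequency is when the photon energy equals the work function:
hf₀ = φ

Solving for f₀:
f₀ = φ/h = (1.99 eV × 1.602×10⁻¹⁹ J/eV) / (6.626×10⁻³⁴ J·s)
f₀ = 4.8118e+14 Hz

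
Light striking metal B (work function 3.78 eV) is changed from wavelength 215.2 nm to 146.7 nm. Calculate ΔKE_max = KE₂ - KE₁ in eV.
2.6902 eV

Using Einstein's equation: KE_max = hc/λ - φ

For λ₁ = 215.2 nm:
KE₁ = hc/λ₁ - φ = 5.7613 - 3.78 = 1.9813 eV

For λ₂ = 146.7 nm:
KE₂ = hc/λ₂ - φ = 8.4515 - 3.78 = 4.6715 eV

Change in KE:
ΔKE = KE₂ - KE₁ = 4.6715 - 1.9813 = 2.6902 eV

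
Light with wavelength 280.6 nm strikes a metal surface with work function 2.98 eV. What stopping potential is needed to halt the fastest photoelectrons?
1.4385 V

The stopping potential V_s satisfies: eV_s = KE_max

First, find KE_max using Einstein's equation:
E_photon = hc/λ = 4.4185 eV
KE_max = E_photon - φ = 4.4185 - 2.98 = 1.4385 eV

Since eV_s = KE_max:
V_s = KE_max/e = 1.4385 V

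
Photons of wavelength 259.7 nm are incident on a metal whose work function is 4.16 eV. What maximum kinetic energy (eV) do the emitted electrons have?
0.6141 eV

Using Einstein's photoelectric equation: KE_max = hf - φ = hc/λ - φ

First, calculate the photon energy:
E_photon = hc/λ = (6.626×10⁻³⁴ J·s)(3×10⁸ m/s) / (259.7×10⁻⁹ m)
E_photon = 4.7741 eV

Then, the maximum kinetic energy:
KE_max = E_photon - φ = 4.7741 eV - 4.16 eV = 0.6141 eV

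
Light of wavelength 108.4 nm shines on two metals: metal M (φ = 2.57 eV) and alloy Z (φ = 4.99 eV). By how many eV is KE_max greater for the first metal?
2.4200 eV

Using KE_max = hc/λ - φ for each metal:

Photon energy: E = hc/λ = 11.4377 eV

For metal M (φ₁ = 2.57 eV):
KE₁ = E - φ₁ = 11.4377 - 2.57 = 8.8677 eV

For alloy Z (φ₂ = 4.99 eV):
KE₂ = E - φ₂ = 11.4377 - 4.99 = 6.4477 eV

Difference:
ΔKE = KE₁ - KE₂ = 8.8677 - 6.4477 = 2.4200 eV

Note: The difference equals the difference in work functions: 4.99 - 2.57 = 2.42 eV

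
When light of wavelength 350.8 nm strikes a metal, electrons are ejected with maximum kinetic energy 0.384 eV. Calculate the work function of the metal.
3.15 eV

From Einstein's photoelectric equation: KE_max = hf - φ = hc/λ - φ

Rearranging for φ:
φ = hc/λ - KE_max

Calculate photon energy:
E_photon = hc/λ = 3.5343 eV

Therefore:
φ = 3.5343 - 0.384 = 3.15 eV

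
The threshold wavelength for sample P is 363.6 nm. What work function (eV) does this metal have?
3.41 eV

At the threshold wavelength, photon energy equals work function:
φ = hc/λ₀

Calculating:
φ = (6.626×10⁻³⁴ J·s)(3×10⁸ m/s) / (363.6×10⁻⁹ m)
φ = 3.41 eV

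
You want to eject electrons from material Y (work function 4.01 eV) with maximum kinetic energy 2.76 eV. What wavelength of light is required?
183.14 nm

From Einstein's equation: KE_max = hc/λ - φ

Rearranging for λ:
hc/λ = KE_max + φ
λ = hc/(KE_max + φ)

Required photon energy:
E_photon = KE_max + φ = 2.76 + 4.01 = 6.77 eV

Required wavelength:
λ = hc/E_photon = (6.626×10⁻³⁴)(3×10⁸) / (6.77 × 1.602×10⁻¹⁹)
λ = 183.14 nm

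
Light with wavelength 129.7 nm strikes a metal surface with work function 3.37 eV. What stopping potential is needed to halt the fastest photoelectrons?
6.1893 V

The stopping potential V_s satisfies: eV_s = KE_max

First, find KE_max using Einstein's equation:
E_photon = hc/λ = 9.5593 eV
KE_max = E_photon - φ = 9.5593 - 3.37 = 6.1893 eV

Since eV_s = KE_max:
V_s = KE_max/e = 6.1893 V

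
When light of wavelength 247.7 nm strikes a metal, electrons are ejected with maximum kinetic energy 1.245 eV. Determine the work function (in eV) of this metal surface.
3.76 eV

From Einstein's photoelectric equation: KE_max = hf - φ = hc/λ - φ

Rearranging for φ:
φ = hc/λ - KE_max

Calculate photon energy:
E_photon = hc/λ = 5.0054 eV

Therefore:
φ = 5.0054 - 1.245 = 3.76 eV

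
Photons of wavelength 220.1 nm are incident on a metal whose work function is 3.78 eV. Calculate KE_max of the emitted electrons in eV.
1.8531 eV

Using Einstein's photoelectric equation: KE_max = hf - φ = hc/λ - φ

First, calculate the photon energy:
E_photon = hc/λ = (6.626×10⁻³⁴ J·s)(3×10⁸ m/s) / (220.1×10⁻⁹ m)
E_photon = 5.6331 eV

Then, the maximum kinetic energy:
KE_max = E_photon - φ = 5.6331 eV - 3.78 eV = 1.8531 eV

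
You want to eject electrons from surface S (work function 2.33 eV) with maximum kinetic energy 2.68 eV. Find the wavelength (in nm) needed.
247.47 nm

From Einstein's equation: KE_max = hc/λ - φ

Rearranging for λ:
hc/λ = KE_max + φ
λ = hc/(KE_max + φ)

Required photon energy:
E_photon = KE_max + φ = 2.68 + 2.33 = 5.01 eV

Required wavelength:
λ = hc/E_photon = (6.626×10⁻³⁴)(3×10⁸) / (5.01 × 1.602×10⁻¹⁹)
λ = 247.47 nm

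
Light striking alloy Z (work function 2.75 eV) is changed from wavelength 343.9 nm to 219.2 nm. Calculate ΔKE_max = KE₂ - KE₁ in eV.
2.0510 eV

Using Einstein's equation: KE_max = hc/λ - φ

For λ₁ = 343.9 nm:
KE₁ = hc/λ₁ - φ = 3.6052 - 2.75 = 0.8552 eV

For λ₂ = 219.2 nm:
KE₂ = hc/λ₂ - φ = 5.6562 - 2.75 = 2.9062 eV

Change in KE:
ΔKE = KE₂ - KE₁ = 2.9062 - 0.8552 = 2.0510 eV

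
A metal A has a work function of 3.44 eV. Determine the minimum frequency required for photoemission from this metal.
8.3179e+14 Hz

The threshold frequency is when the photon energy equals the work function:
hf₀ = φ

Solving for f₀:
f₀ = φ/h = (3.44 eV × 1.602×10⁻¹⁹ J/eV) / (6.626×10⁻³⁴ J·s)
f₀ = 8.3179e+14 Hz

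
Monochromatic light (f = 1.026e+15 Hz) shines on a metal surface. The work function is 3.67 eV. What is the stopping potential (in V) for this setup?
0.5732 V

The stopping potential V_s satisfies: eV_s = KE_max

First, find KE_max using Einstein's equation:
E_photon = hf = (6.626×10⁻³⁴ J·s)(1.026e+15 Hz) = 4.2432 eV
KE_max = E_photon - φ = 4.2432 - 3.67 = 0.5732 eV

Since eV_s = KE_max:
V_s = KE_max/e = 0.5732 V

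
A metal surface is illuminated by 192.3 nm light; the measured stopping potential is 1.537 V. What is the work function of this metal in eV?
4.91 eV

The stopping potential gives the maximum kinetic energy: KE_max = eV_s = 1.537 eV

From Einstein's photoelectric equation: KE_max = hc/λ - φ
Rearranging: φ = hc/λ - KE_max

Calculate photon energy:
E_photon = hc/λ = (6.626×10⁻³⁴ J·s)(3×10⁸ m/s) / (192.3×10⁻⁹ m) = 6.4474 eV

Therefore:
φ = 6.4474 - 1.537 = 4.91 eV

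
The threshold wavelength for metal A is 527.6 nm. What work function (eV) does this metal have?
2.35 eV

At the threshold wavelength, photon energy equals work function:
φ = hc/λ₀

Calculating:
φ = (6.626×10⁻³⁴ J·s)(3×10⁸ m/s) / (527.6×10⁻⁹ m)
φ = 2.35 eV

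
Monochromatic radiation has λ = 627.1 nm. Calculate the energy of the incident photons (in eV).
1.9771 eV

Using E = hf = hc/λ:

E = hc/λ = (6.626×10⁻³⁴ J·s)(3×10⁸ m/s) / (627.1×10⁻⁹ m)
E = 1.9771 eV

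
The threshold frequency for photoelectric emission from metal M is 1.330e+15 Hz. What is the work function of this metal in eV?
5.50 eV

At the threshold frequency, photon energy equals work function:
φ = hf₀

Calculating:
φ = (6.626×10⁻³⁴ J·s)(1.330e+15 Hz)
φ = 5.50 eV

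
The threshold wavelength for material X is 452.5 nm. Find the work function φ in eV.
2.74 eV

At the threshold wavelength, photon energy equals work function:
φ = hc/λ₀

Calculating:
φ = (6.626×10⁻³⁴ J·s)(3×10⁸ m/s) / (452.5×10⁻⁹ m)
φ = 2.74 eV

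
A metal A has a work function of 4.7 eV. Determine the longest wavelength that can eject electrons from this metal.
263.80 nm

The threshold wavelength is when the photon energy equals the work function:
hc/λ₀ = φ

Solving for λ₀:
λ₀ = hc/φ = (6.626×10⁻³⁴ J·s)(3×10⁸ m/s) / (4.7 eV × 1.602×10⁻¹⁹ J/eV)
λ₀ = 263.80 nm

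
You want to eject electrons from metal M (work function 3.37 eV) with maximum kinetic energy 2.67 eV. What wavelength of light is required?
205.27 nm

From Einstein's equation: KE_max = hc/λ - φ

Rearranging for λ:
hc/λ = KE_max + φ
λ = hc/(KE_max + φ)

Required photon energy:
E_photon = KE_max + φ = 2.67 + 3.37 = 6.04 eV

Required wavelength:
λ = hc/E_photon = (6.626×10⁻³⁴)(3×10⁸) / (6.04 × 1.602×10⁻¹⁹)
λ = 205.27 nm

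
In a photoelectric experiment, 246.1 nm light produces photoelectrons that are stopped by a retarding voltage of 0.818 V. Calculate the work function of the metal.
4.22 eV

The stopping potential gives the maximum kinetic energy: KE_max = eV_s = 0.818 eV

From Einstein's photoelectric equation: KE_max = hc/λ - φ
Rearranging: φ = hc/λ - KE_max

Calculate photon energy:
E_photon = hc/λ = (6.626×10⁻³⁴ J·s)(3×10⁸ m/s) / (246.1×10⁻⁹ m) = 5.0380 eV

Therefore:
φ = 5.0380 - 0.818 = 4.22 eV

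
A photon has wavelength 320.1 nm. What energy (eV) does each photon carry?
3.8733 eV

Using E = hf = hc/λ:

E = hc/λ = (6.626×10⁻³⁴ J·s)(3×10⁸ m/s) / (320.1×10⁻⁹ m)
E = 3.8733 eV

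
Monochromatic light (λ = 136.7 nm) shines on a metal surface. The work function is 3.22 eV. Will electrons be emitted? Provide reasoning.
Yes

For photoemission, the photon energy must exceed the work function.

Photon energy: E = hc/λ = 9.0698 eV
Work function: φ = 3.22 eV

Since E_photon (9.0698 eV) > φ (3.22 eV), photoemission WILL occur.
The threshold wavelength is λ₀ = hc/φ = 385.0 nm.
Since 136.7 nm < 385.0 nm, the light has sufficient energy.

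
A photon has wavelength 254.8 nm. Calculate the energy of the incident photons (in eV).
4.8659 eV

Using E = hf = hc/λ:

E = hc/λ = (6.626×10⁻³⁴ J·s)(3×10⁸ m/s) / (254.8×10⁻⁹ m)
E = 4.8659 eV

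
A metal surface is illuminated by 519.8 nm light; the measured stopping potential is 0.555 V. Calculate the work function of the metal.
1.83 eV

The stopping potential gives the maximum kinetic energy: KE_max = eV_s = 0.555 eV

From Einstein's photoelectric equation: KE_max = hc/λ - φ
Rearranging: φ = hc/λ - KE_max

Calculate photon energy:
E_photon = hc/λ = (6.626×10⁻³⁴ J·s)(3×10⁸ m/s) / (519.8×10⁻⁹ m) = 2.3852 eV

Therefore:
φ = 2.3852 - 0.555 = 1.83 eV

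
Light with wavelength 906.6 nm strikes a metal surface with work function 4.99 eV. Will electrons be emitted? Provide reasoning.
No

For photoemission, the photon energy must exceed the work function.

Photon energy: E = hc/λ = 1.3676 eV
Work function: φ = 4.99 eV

Since E_photon (1.3676 eV) < φ (4.99 eV), photoemission will NOT occur.
The threshold wavelength is λ₀ = hc/φ = 248.5 nm.
Since 906.6 nm > 248.5 nm, the photons lack sufficient energy.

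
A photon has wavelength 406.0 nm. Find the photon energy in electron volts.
3.0538 eV

Using E = hf = hc/λ:

E = hc/λ = (6.626×10⁻³⁴ J·s)(3×10⁸ m/s) / (406.0×10⁻⁹ m)
E = 3.0538 eV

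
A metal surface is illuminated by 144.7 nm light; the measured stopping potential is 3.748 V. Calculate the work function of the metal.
4.82 eV

The stopping potential gives the maximum kinetic energy: KE_max = eV_s = 3.748 eV

From Einstein's photoelectric equation: KE_max = hc/λ - φ
Rearranging: φ = hc/λ - KE_max

Calculate photon energy:
E_photon = hc/λ = (6.626×10⁻³⁴ J·s)(3×10⁸ m/s) / (144.7×10⁻⁹ m) = 8.5684 eV

Therefore:
φ = 8.5684 - 3.748 = 4.82 eV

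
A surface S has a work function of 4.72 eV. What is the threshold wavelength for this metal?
262.68 nm

The threshold wavelength is when the photon energy equals the work function:
hc/λ₀ = φ

Solving for λ₀:
λ₀ = hc/φ = (6.626×10⁻³⁴ J·s)(3×10⁸ m/s) / (4.72 eV × 1.602×10⁻¹⁹ J/eV)
λ₀ = 262.68 nm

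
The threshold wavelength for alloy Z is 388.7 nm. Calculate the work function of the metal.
3.19 eV

At the threshold wavelength, photon energy equals work function:
φ = hc/λ₀

Calculating:
φ = (6.626×10⁻³⁴ J·s)(3×10⁸ m/s) / (388.7×10⁻⁹ m)
φ = 3.19 eV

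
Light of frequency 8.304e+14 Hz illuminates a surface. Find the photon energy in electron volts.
3.4343 eV

Using E = hf:

E = hf = (6.626×10⁻³⁴ J·s)(8.304e+14 Hz)
E = 3.4343 eV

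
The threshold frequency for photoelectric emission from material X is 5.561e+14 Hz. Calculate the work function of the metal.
2.30 eV

At the threshold frequency, photon energy equals work function:
φ = hf₀

Calculating:
φ = (6.626×10⁻³⁴ J·s)(5.561e+14 Hz)
φ = 2.30 eV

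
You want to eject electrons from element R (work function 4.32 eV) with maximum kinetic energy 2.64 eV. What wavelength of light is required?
178.14 nm

From Einstein's equation: KE_max = hc/λ - φ

Rearranging for λ:
hc/λ = KE_max + φ
λ = hc/(KE_max + φ)

Required photon energy:
E_photon = KE_max + φ = 2.64 + 4.32 = 6.96 eV

Required wavelength:
λ = hc/E_photon = (6.626×10⁻³⁴)(3×10⁸) / (6.96 × 1.602×10⁻¹⁹)
λ = 178.14 nm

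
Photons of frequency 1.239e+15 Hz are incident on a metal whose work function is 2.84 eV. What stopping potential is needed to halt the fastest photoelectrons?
2.2841 V

The stopping potential V_s satisfies: eV_s = KE_max

First, find KE_max using Einstein's equation:
E_photon = hf = (6.626×10⁻³⁴ J·s)(1.239e+15 Hz) = 5.1241 eV
KE_max = E_photon - φ = 5.1241 - 2.84 = 2.2841 eV

Since eV_s = KE_max:
V_s = KE_max/e = 2.2841 V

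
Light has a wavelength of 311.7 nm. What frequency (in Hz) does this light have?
9.6180e+14 Hz

Using the wave equation: c = fλ

Solving for frequency:
f = c/λ = (3×10⁸ m/s) / (311.7×10⁻⁹ m)
f = 9.6180e+14 Hz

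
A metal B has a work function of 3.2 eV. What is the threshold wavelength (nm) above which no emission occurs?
387.45 nm

The threshold wavelength is when the photon energy equals the work function:
hc/λ₀ = φ

Solving for λ₀:
λ₀ = hc/φ = (6.626×10⁻³⁴ J·s)(3×10⁸ m/s) / (3.2 eV × 1.602×10⁻¹⁹ J/eV)
λ₀ = 387.45 nm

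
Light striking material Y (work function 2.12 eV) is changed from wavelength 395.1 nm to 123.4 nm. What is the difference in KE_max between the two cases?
6.9093 eV

Using Einstein's equation: KE_max = hc/λ - φ

For λ₁ = 395.1 nm:
KE₁ = hc/λ₁ - φ = 3.1380 - 2.12 = 1.0180 eV

For λ₂ = 123.4 nm:
KE₂ = hc/λ₂ - φ = 10.0473 - 2.12 = 7.9273 eV

Change in KE:
ΔKE = KE₂ - KE₁ = 7.9273 - 1.0180 = 6.9093 eV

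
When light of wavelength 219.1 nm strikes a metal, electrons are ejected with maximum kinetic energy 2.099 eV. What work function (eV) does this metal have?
3.56 eV

From Einstein's photoelectric equation: KE_max = hf - φ = hc/λ - φ

Rearranging for φ:
φ = hc/λ - KE_max

Calculate photon energy:
E_photon = hc/λ = 5.6588 eV

Therefore:
φ = 5.6588 - 2.099 = 3.56 eV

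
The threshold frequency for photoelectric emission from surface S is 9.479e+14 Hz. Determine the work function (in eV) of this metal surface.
3.92 eV

At the threshold frequency, photon energy equals work function:
φ = hf₀

Calculating:
φ = (6.626×10⁻³⁴ J·s)(9.479e+14 Hz)
φ = 3.92 eV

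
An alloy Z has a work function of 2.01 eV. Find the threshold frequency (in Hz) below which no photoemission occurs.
4.8602e+14 Hz

The threshold frequency is when the photon energy equals the work function:
hf₀ = φ

Solving for f₀:
f₀ = φ/h = (2.01 eV × 1.602×10⁻¹⁹ J/eV) / (6.626×10⁻³⁴ J·s)
f₀ = 4.8602e+14 Hz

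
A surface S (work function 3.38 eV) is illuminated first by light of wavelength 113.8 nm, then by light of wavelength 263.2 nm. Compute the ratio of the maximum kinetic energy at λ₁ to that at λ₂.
5.6476

Using Einstein's equation: KE_max = hc/λ - φ

For λ₁ = 113.8 nm:
E₁ = hc/λ₁ = 10.8949 eV
KE₁ = E₁ - φ = 10.8949 - 3.38 = 7.5149 eV

For λ₂ = 263.2 nm:
E₂ = hc/λ₂ = 4.7106 eV
KE₂ = E₂ - φ = 4.7106 - 3.38 = 1.3306 eV

Ratio: KE₁/KE₂ = 7.5149/1.3306 = 5.6476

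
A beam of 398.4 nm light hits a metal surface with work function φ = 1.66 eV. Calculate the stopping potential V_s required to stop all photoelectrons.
1.4521 V

The stopping potential V_s satisfies: eV_s = KE_max

First, find KE_max using Einstein's equation:
E_photon = hc/λ = 3.1121 eV
KE_max = E_photon - φ = 3.1121 - 1.66 = 1.4521 eV

Since eV_s = KE_max:
V_s = KE_max/e = 1.4521 V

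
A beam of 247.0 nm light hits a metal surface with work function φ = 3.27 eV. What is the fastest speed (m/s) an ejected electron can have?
7.8450e+05 m/s

First, find the maximum kinetic energy:
E_photon = hc/λ = 5.0196 eV
KE_max = E_photon - φ = 5.0196 - 3.27 = 1.7496 eV

Convert to Joules: KE_max = 1.7496 × 1.602×10⁻¹⁹ J = 2.8032e-19 J

Then use KE = ½mv² to find velocity:
v = √(2·KE/m) = √(2 × 2.8032e-19 J / 9.109e-31 kg)
v = 7.8450e+05 m/s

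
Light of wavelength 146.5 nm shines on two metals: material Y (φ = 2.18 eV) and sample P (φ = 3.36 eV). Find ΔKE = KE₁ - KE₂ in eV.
1.1800 eV

Using KE_max = hc/λ - φ for each metal:

Photon energy: E = hc/λ = 8.4631 eV

For material Y (φ₁ = 2.18 eV):
KE₁ = E - φ₁ = 8.4631 - 2.18 = 6.2831 eV

For sample P (φ₂ = 3.36 eV):
KE₂ = E - φ₂ = 8.4631 - 3.36 = 5.1031 eV

Difference:
ΔKE = KE₁ - KE₂ = 6.2831 - 5.1031 = 1.1800 eV

Note: The difference equals the difference in work functions: 3.36 - 2.18 = 1.18 eV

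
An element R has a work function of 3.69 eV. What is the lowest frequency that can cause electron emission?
8.9224e+14 Hz

The threshold frequency is when the photon energy equals the work function:
hf₀ = φ

Solving for f₀:
f₀ = φ/h = (3.69 eV × 1.602×10⁻¹⁹ J/eV) / (6.626×10⁻³⁴ J·s)
f₀ = 8.9224e+14 Hz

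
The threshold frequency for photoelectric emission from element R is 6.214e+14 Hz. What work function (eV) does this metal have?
2.57 eV

At the threshold frequency, photon energy equals work function:
φ = hf₀

Calculating:
φ = (6.626×10⁻³⁴ J·s)(6.214e+14 Hz)
φ = 2.57 eV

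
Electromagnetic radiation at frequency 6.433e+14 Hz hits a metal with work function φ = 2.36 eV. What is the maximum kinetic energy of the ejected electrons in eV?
0.3005 eV

Using Einstein's photoelectric equation: KE_max = hf - φ

First, calculate the photon energy:
E_photon = hf = (6.626×10⁻³⁴ J·s)(6.433e+14 Hz)
E_photon = 2.6605 eV

Then, the maximum kinetic energy:
KE_max = E_photon - φ = 2.6605 eV - 2.36 eV = 0.3005 eV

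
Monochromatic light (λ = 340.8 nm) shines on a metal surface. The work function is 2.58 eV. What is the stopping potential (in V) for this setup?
1.0580 V

The stopping potential V_s satisfies: eV_s = KE_max

First, find KE_max using Einstein's equation:
E_photon = hc/λ = 3.6380 eV
KE_max = E_photon - φ = 3.6380 - 2.58 = 1.0580 eV

Since eV_s = KE_max:
V_s = KE_max/e = 1.0580 V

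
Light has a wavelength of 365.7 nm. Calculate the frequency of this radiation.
8.1978e+14 Hz

Using the wave equation: c = fλ

Solving for frequency:
f = c/λ = (3×10⁸ m/s) / (365.7×10⁻⁹ m)
f = 8.1978e+14 Hz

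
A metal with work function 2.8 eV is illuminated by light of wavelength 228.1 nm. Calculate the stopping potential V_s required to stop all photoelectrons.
2.6355 V

The stopping potential V_s satisfies: eV_s = KE_max

First, find KE_max using Einstein's equation:
E_photon = hc/λ = 5.4355 eV
KE_max = E_photon - φ = 5.4355 - 2.8 = 2.6355 eV

Since eV_s = KE_max:
V_s = KE_max/e = 2.6355 V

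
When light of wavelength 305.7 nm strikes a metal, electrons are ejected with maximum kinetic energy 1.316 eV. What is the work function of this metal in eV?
2.74 eV

From Einstein's photoelectric equation: KE_max = hf - φ = hc/λ - φ

Rearranging for φ:
φ = hc/λ - KE_max

Calculate photon energy:
E_photon = hc/λ = 4.0557 eV

Therefore:
φ = 4.0557 - 1.316 = 2.74 eV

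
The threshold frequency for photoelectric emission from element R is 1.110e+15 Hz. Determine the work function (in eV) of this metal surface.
4.59 eV

At the threshold frequency, photon energy equals work function:
φ = hf₀

Calculating:
φ = (6.626×10⁻³⁴ J·s)(1.110e+15 Hz)
φ = 4.59 eV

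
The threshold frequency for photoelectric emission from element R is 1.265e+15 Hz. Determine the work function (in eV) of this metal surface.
5.23 eV

At the threshold frequency, photon energy equals work function:
φ = hf₀

Calculating:
φ = (6.626×10⁻³⁴ J·s)(1.265e+15 Hz)
φ = 5.23 eV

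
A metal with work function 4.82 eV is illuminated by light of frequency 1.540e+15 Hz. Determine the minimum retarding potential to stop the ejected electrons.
1.5489 V

The stopping potential V_s satisfies: eV_s = KE_max

First, find KE_max using Einstein's equation:
E_photon = hf = (6.626×10⁻³⁴ J·s)(1.540e+15 Hz) = 6.3689 eV
KE_max = E_photon - φ = 6.3689 - 4.82 = 1.5489 eV

Since eV_s = KE_max:
V_s = KE_max/e = 1.5489 V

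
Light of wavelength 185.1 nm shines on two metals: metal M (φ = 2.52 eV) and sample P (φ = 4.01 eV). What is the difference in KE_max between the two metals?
1.4900 eV

Using KE_max = hc/λ - φ for each metal:

Photon energy: E = hc/λ = 6.6982 eV

For metal M (φ₁ = 2.52 eV):
KE₁ = E - φ₁ = 6.6982 - 2.52 = 4.1782 eV

For sample P (φ₂ = 4.01 eV):
KE₂ = E - φ₂ = 6.6982 - 4.01 = 2.6882 eV

Difference:
ΔKE = KE₁ - KE₂ = 4.1782 - 2.6882 = 1.4900 eV

Note: The difference equals the difference in work functions: 4.01 - 2.52 = 1.49 eV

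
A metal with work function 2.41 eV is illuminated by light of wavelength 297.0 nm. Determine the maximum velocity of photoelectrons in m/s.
7.8785e+05 m/s

First, find the maximum kinetic energy:
E_photon = hc/λ = 4.1746 eV
KE_max = E_photon - φ = 4.1746 - 2.41 = 1.7646 eV

Convert to Joules: KE_max = 1.7646 × 1.602×10⁻¹⁹ J = 2.8271e-19 J

Then use KE = ½mv² to find velocity:
v = √(2·KE/m) = √(2 × 2.8271e-19 J / 9.109e-31 kg)
v = 7.8785e+05 m/s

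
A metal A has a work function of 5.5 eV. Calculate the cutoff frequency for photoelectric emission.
1.3299e+15 Hz

The threshold frequency is when the photon energy equals the work function:
hf₀ = φ

Solving for f₀:
f₀ = φ/h = (5.5 eV × 1.602×10⁻¹⁹ J/eV) / (6.626×10⁻³⁴ J·s)
f₀ = 1.3299e+15 Hz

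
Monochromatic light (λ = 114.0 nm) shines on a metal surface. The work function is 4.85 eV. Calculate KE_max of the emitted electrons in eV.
6.0258 eV

Using Einstein's photoelectric equation: KE_max = hf - φ = hc/λ - φ

First, calculate the photon energy:
E_photon = hc/λ = (6.626×10⁻³⁴ J·s)(3×10⁸ m/s) / (114.0×10⁻⁹ m)
E_photon = 10.8758 eV

Then, the maximum kinetic energy:
KE_max = E_photon - φ = 10.8758 eV - 4.85 eV = 6.0258 eV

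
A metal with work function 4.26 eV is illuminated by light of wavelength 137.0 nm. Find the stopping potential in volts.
4.7899 V

The stopping potential V_s satisfies: eV_s = KE_max

First, find KE_max using Einstein's equation:
E_photon = hc/λ = 9.0499 eV
KE_max = E_photon - φ = 9.0499 - 4.26 = 4.7899 eV

Since eV_s = KE_max:
V_s = KE_max/e = 4.7899 V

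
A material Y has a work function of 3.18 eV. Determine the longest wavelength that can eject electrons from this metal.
389.89 nm

The threshold wavelength is when the photon energy equals the work function:
hc/λ₀ = φ

Solving for λ₀:
λ₀ = hc/φ = (6.626×10⁻³⁴ J·s)(3×10⁸ m/s) / (3.18 eV × 1.602×10⁻¹⁹ J/eV)
λ₀ = 389.89 nm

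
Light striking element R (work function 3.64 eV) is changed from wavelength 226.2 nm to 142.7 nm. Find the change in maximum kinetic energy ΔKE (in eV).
3.2073 eV

Using Einstein's equation: KE_max = hc/λ - φ

For λ₁ = 226.2 nm:
KE₁ = hc/λ₁ - φ = 5.4812 - 3.64 = 1.8412 eV

For λ₂ = 142.7 nm:
KE₂ = hc/λ₂ - φ = 8.6885 - 3.64 = 5.0485 eV

Change in KE:
ΔKE = KE₂ - KE₁ = 5.0485 - 1.8412 = 3.2073 eV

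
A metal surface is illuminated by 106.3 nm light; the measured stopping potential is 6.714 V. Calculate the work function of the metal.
4.95 eV

The stopping potential gives the maximum kinetic energy: KE_max = eV_s = 6.714 eV

From Einstein's photoelectric equation: KE_max = hc/λ - φ
Rearranging: φ = hc/λ - KE_max

Calculate photon energy:
E_photon = hc/λ = (6.626×10⁻³⁴ J·s)(3×10⁸ m/s) / (106.3×10⁻⁹ m) = 11.6636 eV

Therefore:
φ = 11.6636 - 6.714 = 4.95 eV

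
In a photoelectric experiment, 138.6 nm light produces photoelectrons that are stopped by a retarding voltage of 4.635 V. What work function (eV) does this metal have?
4.31 eV

The stopping potential gives the maximum kinetic energy: KE_max = eV_s = 4.635 eV

From Einstein's photoelectric equation: KE_max = hc/λ - φ
Rearranging: φ = hc/λ - KE_max

Calculate photon energy:
E_photon = hc/λ = (6.626×10⁻³⁴ J·s)(3×10⁸ m/s) / (138.6×10⁻⁹ m) = 8.9455 eV

Therefore:
φ = 8.9455 - 4.635 = 4.31 eV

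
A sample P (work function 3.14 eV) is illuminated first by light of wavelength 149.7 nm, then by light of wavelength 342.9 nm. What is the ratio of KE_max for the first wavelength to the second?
10.8085

Using Einstein's equation: KE_max = hc/λ - φ

For λ₁ = 149.7 nm:
E₁ = hc/λ₁ = 8.2822 eV
KE₁ = E₁ - φ = 8.2822 - 3.14 = 5.1422 eV

For λ₂ = 342.9 nm:
E₂ = hc/λ₂ = 3.6158 eV
KE₂ = E₂ - φ = 3.6158 - 3.14 = 0.4758 eV

Ratio: KE₁/KE₂ = 5.1422/0.4758 = 10.8085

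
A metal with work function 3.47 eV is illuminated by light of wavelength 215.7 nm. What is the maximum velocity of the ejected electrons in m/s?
8.9516e+05 m/s

First, find the maximum kinetic energy:
E_photon = hc/λ = 5.7480 eV
KE_max = E_photon - φ = 5.7480 - 3.47 = 2.2780 eV

Convert to Joules: KE_max = 2.2780 × 1.602×10⁻¹⁹ J = 3.6497e-19 J

Then use KE = ½mv² to find velocity:
v = √(2·KE/m) = √(2 × 3.6497e-19 J / 9.109e-31 kg)
v = 8.9516e+05 m/s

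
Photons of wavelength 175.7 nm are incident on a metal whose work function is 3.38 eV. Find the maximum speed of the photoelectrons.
1.1372e+06 m/s

First, find the maximum kinetic energy:
E_photon = hc/λ = 7.0566 eV
KE_max = E_photon - φ = 7.0566 - 3.38 = 3.6766 eV

Convert to Joules: KE_max = 3.6766 × 1.602×10⁻¹⁹ J = 5.8905e-19 J

Then use KE = ½mv² to find velocity:
v = √(2·KE/m) = √(2 × 5.8905e-19 J / 9.109e-31 kg)
v = 1.1372e+06 m/s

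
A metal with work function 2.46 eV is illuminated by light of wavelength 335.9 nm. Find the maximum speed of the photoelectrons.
6.5807e+05 m/s

First, find the maximum kinetic energy:
E_photon = hc/λ = 3.6911 eV
KE_max = E_photon - φ = 3.6911 - 2.46 = 1.2311 eV

Convert to Joules: KE_max = 1.2311 × 1.602×10⁻¹⁹ J = 1.9724e-19 J

Then use KE = ½mv² to find velocity:
v = √(2·KE/m) = √(2 × 1.9724e-19 J / 9.109e-31 kg)
v = 6.5807e+05 m/s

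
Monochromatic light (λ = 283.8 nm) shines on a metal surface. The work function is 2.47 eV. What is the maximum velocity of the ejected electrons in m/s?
8.1725e+05 m/s

First, find the maximum kinetic energy:
E_photon = hc/λ = 4.3687 eV
KE_max = E_photon - φ = 4.3687 - 2.47 = 1.8987 eV

Convert to Joules: KE_max = 1.8987 × 1.602×10⁻¹⁹ J = 3.0421e-19 J

Then use KE = ½mv² to find velocity:
v = √(2·KE/m) = √(2 × 3.0421e-19 J / 9.109e-31 kg)
v = 8.1725e+05 m/s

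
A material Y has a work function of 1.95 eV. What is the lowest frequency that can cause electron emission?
4.7151e+14 Hz

The threshold frequency is when the photon energy equals the work function:
hf₀ = φ

Solving for f₀:
f₀ = φ/h = (1.95 eV × 1.602×10⁻¹⁹ J/eV) / (6.626×10⁻³⁴ J·s)
f₀ = 4.7151e+14 Hz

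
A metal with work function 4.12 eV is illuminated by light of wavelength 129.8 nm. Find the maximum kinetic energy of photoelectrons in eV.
5.4319 eV

Using Einstein's photoelectric equation: KE_max = hf - φ = hc/λ - φ

First, calculate the photon energy:
E_photon = hc/λ = (6.626×10⁻³⁴ J·s)(3×10⁸ m/s) / (129.8×10⁻⁹ m)
E_photon = 9.5519 eV

Then, the maximum kinetic energy:
KE_max = E_photon - φ = 9.5519 eV - 4.12 eV = 5.4319 eV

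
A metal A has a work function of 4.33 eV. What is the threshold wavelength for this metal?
286.34 nm

The threshold wavelength is when the photon energy equals the work function:
hc/λ₀ = φ

Solving for λ₀:
λ₀ = hc/φ = (6.626×10⁻³⁴ J·s)(3×10⁸ m/s) / (4.33 eV × 1.602×10⁻¹⁹ J/eV)
λ₀ = 286.34 nm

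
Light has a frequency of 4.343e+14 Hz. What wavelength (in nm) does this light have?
690.29 nm

Using the wave equation: c = fλ

Solving for wavelength:
λ = c/f = (3×10⁸ m/s) / (4.343e+14 Hz)
λ = 690.29 nm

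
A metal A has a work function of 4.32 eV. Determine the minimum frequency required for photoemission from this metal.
1.0446e+15 Hz

The threshold frequency is when the photon energy equals the work function:
hf₀ = φ

Solving for f₀:
f₀ = φ/h = (4.32 eV × 1.602×10⁻¹⁹ J/eV) / (6.626×10⁻³⁴ J·s)
f₀ = 1.0446e+15 Hz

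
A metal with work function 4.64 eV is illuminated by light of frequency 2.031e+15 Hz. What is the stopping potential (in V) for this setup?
3.7595 V

The stopping potential V_s satisfies: eV_s = KE_max

First, find KE_max using Einstein's equation:
E_photon = hf = (6.626×10⁻³⁴ J·s)(2.031e+15 Hz) = 8.3995 eV
KE_max = E_photon - φ = 8.3995 - 4.64 = 3.7595 eV

Since eV_s = KE_max:
V_s = KE_max/e = 3.7595 V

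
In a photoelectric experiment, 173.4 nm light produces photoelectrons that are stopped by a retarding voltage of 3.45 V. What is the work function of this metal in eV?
3.70 eV

The stopping potential gives the maximum kinetic energy: KE_max = eV_s = 3.45 eV

From Einstein's photoelectric equation: KE_max = hc/λ - φ
Rearranging: φ = hc/λ - KE_max

Calculate photon energy:
E_photon = hc/λ = (6.626×10⁻³⁴ J·s)(3×10⁸ m/s) / (173.4×10⁻⁹ m) = 7.1502 eV

Therefore:
φ = 7.1502 - 3.45 = 3.70 eV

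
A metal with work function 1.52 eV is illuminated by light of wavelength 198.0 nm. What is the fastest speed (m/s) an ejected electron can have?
1.2915e+06 m/s

First, find the maximum kinetic energy:
E_photon = hc/λ = 6.2618 eV
KE_max = E_photon - φ = 6.2618 - 1.52 = 4.7418 eV

Convert to Joules: KE_max = 4.7418 × 1.602×10⁻¹⁹ J = 7.5972e-19 J

Then use KE = ½mv² to find velocity:
v = √(2·KE/m) = √(2 × 7.5972e-19 J / 9.109e-31 kg)
v = 1.2915e+06 m/s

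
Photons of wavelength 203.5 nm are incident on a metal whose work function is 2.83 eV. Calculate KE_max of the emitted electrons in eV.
3.2626 eV

Using Einstein's photoelectric equation: KE_max = hf - φ = hc/λ - φ

First, calculate the photon energy:
E_photon = hc/λ = (6.626×10⁻³⁴ J·s)(3×10⁸ m/s) / (203.5×10⁻⁹ m)
E_photon = 6.0926 eV

Then, the maximum kinetic energy:
KE_max = E_photon - φ = 6.0926 eV - 2.83 eV = 3.2626 eV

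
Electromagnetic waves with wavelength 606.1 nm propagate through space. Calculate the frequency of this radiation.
4.9463e+14 Hz

Using the wave equation: c = fλ

Solving for frequency:
f = c/λ = (3×10⁸ m/s) / (606.1×10⁻⁹ m)
f = 4.9463e+14 Hz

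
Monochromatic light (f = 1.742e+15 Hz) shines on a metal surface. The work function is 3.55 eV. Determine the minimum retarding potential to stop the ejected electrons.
3.6543 V

The stopping potential V_s satisfies: eV_s = KE_max

First, find KE_max using Einstein's equation:
E_photon = hf = (6.626×10⁻³⁴ J·s)(1.742e+15 Hz) = 7.2043 eV
KE_max = E_photon - φ = 7.2043 - 3.55 = 3.6543 eV

Since eV_s = KE_max:
V_s = KE_max/e = 3.6543 V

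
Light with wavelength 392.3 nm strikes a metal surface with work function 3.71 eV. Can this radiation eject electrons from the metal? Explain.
No

For photoemission, the photon energy must exceed the work function.

Photon energy: E = hc/λ = 3.1604 eV
Work function: φ = 3.71 eV

Since E_photon (3.1604 eV) < φ (3.71 eV), photoemission will NOT occur.
The threshold wavelength is λ₀ = hc/φ = 334.2 nm.
Since 392.3 nm > 334.2 nm, the photons lack sufficient energy.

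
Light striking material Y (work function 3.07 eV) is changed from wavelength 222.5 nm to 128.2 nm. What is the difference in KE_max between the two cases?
4.0988 eV

Using Einstein's equation: KE_max = hc/λ - φ

For λ₁ = 222.5 nm:
KE₁ = hc/λ₁ - φ = 5.5723 - 3.07 = 2.5023 eV

For λ₂ = 128.2 nm:
KE₂ = hc/λ₂ - φ = 9.6712 - 3.07 = 6.6012 eV

Change in KE:
ΔKE = KE₂ - KE₁ = 6.6012 - 2.5023 = 4.0988 eV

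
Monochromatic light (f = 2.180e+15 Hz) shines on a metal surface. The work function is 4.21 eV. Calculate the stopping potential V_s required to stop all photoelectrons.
4.8058 V

The stopping potential V_s satisfies: eV_s = KE_max

First, find KE_max using Einstein's equation:
E_photon = hf = (6.626×10⁻³⁴ J·s)(2.180e+15 Hz) = 9.0158 eV
KE_max = E_photon - φ = 9.0158 - 4.21 = 4.8058 eV

Since eV_s = KE_max:
V_s = KE_max/e = 4.8058 V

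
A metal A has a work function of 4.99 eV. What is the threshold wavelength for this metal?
248.47 nm

The threshold wavelength is when the photon energy equals the work function:
hc/λ₀ = φ

Solving for λ₀:
λ₀ = hc/φ = (6.626×10⁻³⁴ J·s)(3×10⁸ m/s) / (4.99 eV × 1.602×10⁻¹⁹ J/eV)
λ₀ = 248.47 nm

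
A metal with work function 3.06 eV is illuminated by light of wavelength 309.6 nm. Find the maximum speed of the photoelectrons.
5.7645e+05 m/s

First, find the maximum kinetic energy:
E_photon = hc/λ = 4.0047 eV
KE_max = E_photon - φ = 4.0047 - 3.06 = 0.9447 eV

Convert to Joules: KE_max = 0.9447 × 1.602×10⁻¹⁹ J = 1.5135e-19 J

Then use KE = ½mv² to find velocity:
v = √(2·KE/m) = √(2 × 1.5135e-19 J / 9.109e-31 kg)
v = 5.7645e+05 m/s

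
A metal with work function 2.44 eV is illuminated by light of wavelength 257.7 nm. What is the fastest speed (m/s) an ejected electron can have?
9.1329e+05 m/s

First, find the maximum kinetic energy:
E_photon = hc/λ = 4.8112 eV
KE_max = E_photon - φ = 4.8112 - 2.44 = 2.3712 eV

Convert to Joules: KE_max = 2.3712 × 1.602×10⁻¹⁹ J = 3.7991e-19 J

Then use KE = ½mv² to find velocity:
v = √(2·KE/m) = √(2 × 3.7991e-19 J / 9.109e-31 kg)
v = 9.1329e+05 m/s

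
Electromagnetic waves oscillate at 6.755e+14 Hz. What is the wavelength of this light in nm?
443.81 nm

Using the wave equation: c = fλ

Solving for wavelength:
λ = c/f = (3×10⁸ m/s) / (6.755e+14 Hz)
λ = 443.81 nm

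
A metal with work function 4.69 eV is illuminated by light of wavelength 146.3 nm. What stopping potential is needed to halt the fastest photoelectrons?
3.7847 V

The stopping potential V_s satisfies: eV_s = KE_max

First, find KE_max using Einstein's equation:
E_photon = hc/λ = 8.4747 eV
KE_max = E_photon - φ = 8.4747 - 4.69 = 3.7847 eV

Since eV_s = KE_max:
V_s = KE_max/e = 3.7847 V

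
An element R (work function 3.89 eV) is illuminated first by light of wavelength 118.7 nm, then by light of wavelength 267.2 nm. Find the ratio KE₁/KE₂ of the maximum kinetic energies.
8.7387

Using Einstein's equation: KE_max = hc/λ - φ

For λ₁ = 118.7 nm:
E₁ = hc/λ₁ = 10.4452 eV
KE₁ = E₁ - φ = 10.4452 - 3.89 = 6.5552 eV

For λ₂ = 267.2 nm:
E₂ = hc/λ₂ = 4.6401 eV
KE₂ = E₂ - φ = 4.6401 - 3.89 = 0.7501 eV

Ratio: KE₁/KE₂ = 6.5552/0.7501 = 8.7387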